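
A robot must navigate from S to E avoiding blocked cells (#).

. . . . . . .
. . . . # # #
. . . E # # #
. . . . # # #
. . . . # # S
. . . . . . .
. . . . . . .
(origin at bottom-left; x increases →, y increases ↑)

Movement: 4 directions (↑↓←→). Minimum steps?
7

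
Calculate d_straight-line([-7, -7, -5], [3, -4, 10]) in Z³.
18.2757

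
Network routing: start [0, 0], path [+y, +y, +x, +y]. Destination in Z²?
(1, 3)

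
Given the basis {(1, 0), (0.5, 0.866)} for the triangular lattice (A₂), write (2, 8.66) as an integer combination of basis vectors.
-3b₁ + 10b₂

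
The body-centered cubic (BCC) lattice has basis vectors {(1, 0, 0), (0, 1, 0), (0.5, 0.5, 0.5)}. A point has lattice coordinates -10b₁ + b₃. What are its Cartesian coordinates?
(-9.5, 0.5, 0.5)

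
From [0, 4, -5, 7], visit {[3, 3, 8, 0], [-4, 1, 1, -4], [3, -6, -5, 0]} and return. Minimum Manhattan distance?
86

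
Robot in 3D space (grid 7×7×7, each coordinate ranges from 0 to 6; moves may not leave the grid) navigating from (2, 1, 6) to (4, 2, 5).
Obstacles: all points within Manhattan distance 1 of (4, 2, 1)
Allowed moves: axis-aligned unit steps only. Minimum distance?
4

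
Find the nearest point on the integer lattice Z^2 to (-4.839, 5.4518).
(-5, 5)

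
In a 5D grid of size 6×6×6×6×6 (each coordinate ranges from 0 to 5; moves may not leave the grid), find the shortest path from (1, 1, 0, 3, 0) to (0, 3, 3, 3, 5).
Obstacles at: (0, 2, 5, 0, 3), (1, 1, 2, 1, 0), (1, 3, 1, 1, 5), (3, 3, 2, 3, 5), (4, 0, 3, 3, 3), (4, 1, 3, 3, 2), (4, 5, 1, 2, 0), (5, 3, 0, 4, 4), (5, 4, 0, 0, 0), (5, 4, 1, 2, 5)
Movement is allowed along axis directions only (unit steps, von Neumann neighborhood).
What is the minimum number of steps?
11
(one shortest path: (1, 1, 0, 3, 0) → (0, 1, 0, 3, 0) → (0, 2, 0, 3, 0) → (0, 3, 0, 3, 0) → (0, 3, 1, 3, 0) → (0, 3, 2, 3, 0) → (0, 3, 3, 3, 0) → (0, 3, 3, 3, 1) → (0, 3, 3, 3, 2) → (0, 3, 3, 3, 3) → (0, 3, 3, 3, 4) → (0, 3, 3, 3, 5))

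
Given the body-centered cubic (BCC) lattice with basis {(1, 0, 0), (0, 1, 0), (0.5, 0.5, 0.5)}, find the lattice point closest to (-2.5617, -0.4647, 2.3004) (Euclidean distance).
(-2.5, -0.5, 2.5)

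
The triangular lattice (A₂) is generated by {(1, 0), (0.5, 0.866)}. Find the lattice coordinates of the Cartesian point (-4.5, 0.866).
-5b₁ + b₂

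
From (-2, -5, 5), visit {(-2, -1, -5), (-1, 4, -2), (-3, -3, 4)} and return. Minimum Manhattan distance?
42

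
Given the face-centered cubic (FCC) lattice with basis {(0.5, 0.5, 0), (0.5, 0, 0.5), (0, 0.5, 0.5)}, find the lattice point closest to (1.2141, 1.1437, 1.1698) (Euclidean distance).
(1, 1, 1)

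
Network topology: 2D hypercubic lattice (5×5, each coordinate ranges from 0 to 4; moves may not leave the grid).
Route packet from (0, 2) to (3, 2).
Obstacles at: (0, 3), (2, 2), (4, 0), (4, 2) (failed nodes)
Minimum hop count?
5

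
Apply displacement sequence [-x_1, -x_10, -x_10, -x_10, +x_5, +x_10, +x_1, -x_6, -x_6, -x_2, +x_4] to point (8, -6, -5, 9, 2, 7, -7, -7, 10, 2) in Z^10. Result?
(8, -7, -5, 10, 3, 5, -7, -7, 10, 0)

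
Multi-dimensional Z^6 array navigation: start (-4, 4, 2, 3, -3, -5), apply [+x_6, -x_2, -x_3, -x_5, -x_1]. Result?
(-5, 3, 1, 3, -4, -4)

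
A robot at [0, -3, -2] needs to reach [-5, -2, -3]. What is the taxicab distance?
7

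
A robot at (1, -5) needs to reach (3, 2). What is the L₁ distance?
9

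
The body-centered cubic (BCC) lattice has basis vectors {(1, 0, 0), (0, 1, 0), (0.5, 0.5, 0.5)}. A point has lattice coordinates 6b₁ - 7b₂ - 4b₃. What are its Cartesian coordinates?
(4, -9, -2)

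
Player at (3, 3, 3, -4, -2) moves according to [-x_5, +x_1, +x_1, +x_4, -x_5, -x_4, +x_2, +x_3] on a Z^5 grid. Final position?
(5, 4, 4, -4, -4)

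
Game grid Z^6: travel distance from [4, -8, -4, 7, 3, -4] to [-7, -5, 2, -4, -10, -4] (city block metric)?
44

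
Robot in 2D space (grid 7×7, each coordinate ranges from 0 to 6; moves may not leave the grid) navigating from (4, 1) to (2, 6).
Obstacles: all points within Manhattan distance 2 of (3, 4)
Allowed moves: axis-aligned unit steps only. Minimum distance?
11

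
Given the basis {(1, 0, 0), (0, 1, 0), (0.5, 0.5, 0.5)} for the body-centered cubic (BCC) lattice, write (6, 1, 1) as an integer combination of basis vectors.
5b₁ + 2b₃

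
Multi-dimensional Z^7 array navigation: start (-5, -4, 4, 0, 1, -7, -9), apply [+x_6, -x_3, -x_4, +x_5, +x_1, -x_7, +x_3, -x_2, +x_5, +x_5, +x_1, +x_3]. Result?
(-3, -5, 5, -1, 4, -6, -10)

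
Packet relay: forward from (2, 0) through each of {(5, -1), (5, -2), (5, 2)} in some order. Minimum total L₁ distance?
9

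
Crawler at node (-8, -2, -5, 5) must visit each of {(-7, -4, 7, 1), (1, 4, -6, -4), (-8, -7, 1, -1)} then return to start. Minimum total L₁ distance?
86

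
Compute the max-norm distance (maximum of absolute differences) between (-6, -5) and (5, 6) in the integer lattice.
11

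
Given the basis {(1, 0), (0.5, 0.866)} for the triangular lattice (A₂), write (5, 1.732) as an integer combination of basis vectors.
4b₁ + 2b₂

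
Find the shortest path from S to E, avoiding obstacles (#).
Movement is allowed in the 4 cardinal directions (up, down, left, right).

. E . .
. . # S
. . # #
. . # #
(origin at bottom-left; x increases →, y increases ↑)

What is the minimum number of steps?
3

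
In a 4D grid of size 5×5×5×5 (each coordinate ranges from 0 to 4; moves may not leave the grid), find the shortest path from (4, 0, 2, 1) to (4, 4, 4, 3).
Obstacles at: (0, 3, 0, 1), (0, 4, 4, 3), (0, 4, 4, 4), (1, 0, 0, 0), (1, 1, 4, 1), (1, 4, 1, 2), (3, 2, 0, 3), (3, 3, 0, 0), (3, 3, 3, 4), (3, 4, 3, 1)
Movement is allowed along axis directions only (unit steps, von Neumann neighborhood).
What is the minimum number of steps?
8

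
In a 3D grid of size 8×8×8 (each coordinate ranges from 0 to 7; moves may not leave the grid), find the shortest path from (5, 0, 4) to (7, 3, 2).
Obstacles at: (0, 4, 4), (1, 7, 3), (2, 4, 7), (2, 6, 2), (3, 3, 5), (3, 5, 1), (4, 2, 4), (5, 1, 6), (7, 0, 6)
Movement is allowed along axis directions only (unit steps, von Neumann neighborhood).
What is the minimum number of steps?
7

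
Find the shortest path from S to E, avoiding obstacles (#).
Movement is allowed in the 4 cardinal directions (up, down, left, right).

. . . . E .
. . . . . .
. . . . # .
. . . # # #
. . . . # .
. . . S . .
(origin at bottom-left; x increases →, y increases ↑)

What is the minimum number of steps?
8
(one shortest path: (3, 0) → (2, 0) → (2, 1) → (2, 2) → (2, 3) → (3, 3) → (3, 4) → (4, 4) → (4, 5))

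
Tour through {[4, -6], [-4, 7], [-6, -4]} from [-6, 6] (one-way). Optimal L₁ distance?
28
(one optimal route: (-6, 6) → (-4, 7) → (-6, -4) → (4, -6))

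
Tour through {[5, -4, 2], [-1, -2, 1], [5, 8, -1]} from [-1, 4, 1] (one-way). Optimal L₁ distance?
30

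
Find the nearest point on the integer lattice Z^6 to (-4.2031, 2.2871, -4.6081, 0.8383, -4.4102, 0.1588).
(-4, 2, -5, 1, -4, 0)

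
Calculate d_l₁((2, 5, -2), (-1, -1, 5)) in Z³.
16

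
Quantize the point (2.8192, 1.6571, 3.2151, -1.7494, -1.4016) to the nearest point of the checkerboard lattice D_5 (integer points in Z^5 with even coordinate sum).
(3, 2, 3, -2, -2)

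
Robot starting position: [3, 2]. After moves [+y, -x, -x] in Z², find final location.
(1, 3)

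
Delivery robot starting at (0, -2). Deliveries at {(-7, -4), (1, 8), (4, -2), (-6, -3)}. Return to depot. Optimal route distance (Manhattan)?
46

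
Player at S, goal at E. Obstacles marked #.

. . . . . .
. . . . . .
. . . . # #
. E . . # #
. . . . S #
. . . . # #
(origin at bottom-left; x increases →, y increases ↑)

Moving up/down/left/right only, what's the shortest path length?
4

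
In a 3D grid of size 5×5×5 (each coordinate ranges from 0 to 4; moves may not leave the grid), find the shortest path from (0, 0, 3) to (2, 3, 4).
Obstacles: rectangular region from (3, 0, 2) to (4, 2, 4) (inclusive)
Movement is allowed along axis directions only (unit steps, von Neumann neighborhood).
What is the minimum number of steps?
6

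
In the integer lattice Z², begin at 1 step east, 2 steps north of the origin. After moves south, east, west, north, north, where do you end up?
(1, 3)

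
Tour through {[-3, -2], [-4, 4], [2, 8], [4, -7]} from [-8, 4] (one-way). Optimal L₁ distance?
40
(one optimal route: (-8, 4) → (-4, 4) → (-3, -2) → (4, -7) → (2, 8))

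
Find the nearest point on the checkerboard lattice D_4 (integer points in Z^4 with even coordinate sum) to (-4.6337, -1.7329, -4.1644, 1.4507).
(-5, -2, -4, 1)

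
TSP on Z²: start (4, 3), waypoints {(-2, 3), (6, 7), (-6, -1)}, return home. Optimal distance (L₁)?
40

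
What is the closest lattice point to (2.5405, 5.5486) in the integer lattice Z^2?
(3, 6)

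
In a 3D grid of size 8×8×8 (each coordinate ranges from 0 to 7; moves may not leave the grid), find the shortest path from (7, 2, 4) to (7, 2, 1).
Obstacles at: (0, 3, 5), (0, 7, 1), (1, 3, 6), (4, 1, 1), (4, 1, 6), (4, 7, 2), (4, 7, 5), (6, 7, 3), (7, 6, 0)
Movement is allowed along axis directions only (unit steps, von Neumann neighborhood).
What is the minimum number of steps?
3
(one shortest path: (7, 2, 4) → (7, 2, 3) → (7, 2, 2) → (7, 2, 1))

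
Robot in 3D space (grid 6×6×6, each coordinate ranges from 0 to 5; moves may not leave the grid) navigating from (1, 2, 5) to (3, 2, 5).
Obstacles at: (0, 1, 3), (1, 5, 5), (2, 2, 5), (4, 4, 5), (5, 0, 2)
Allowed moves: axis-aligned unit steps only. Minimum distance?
4
(one shortest path: (1, 2, 5) → (1, 1, 5) → (2, 1, 5) → (3, 1, 5) → (3, 2, 5))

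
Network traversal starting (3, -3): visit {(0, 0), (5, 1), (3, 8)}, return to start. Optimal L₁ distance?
32
(one optimal route: (3, -3) → (0, 0) → (5, 1) → (3, 8) → (3, -3))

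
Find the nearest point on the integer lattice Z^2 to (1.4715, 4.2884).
(1, 4)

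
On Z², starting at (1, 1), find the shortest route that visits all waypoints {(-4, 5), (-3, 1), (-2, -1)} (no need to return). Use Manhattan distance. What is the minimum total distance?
13
(one optimal route: (1, 1) → (-2, -1) → (-3, 1) → (-4, 5))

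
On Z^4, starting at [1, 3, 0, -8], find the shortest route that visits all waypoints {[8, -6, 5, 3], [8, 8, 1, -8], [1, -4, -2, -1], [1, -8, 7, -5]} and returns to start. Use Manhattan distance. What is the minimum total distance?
94
(one optimal route: (1, 3, 0, -8) → (8, 8, 1, -8) → (8, -6, 5, 3) → (1, -8, 7, -5) → (1, -4, -2, -1) → (1, 3, 0, -8))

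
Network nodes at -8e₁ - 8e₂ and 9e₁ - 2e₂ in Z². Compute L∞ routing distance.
17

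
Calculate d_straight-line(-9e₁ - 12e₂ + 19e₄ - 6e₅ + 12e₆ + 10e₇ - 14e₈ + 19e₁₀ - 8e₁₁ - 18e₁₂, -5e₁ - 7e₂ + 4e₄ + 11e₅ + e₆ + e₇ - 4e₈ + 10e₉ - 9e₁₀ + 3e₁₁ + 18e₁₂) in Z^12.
56.1961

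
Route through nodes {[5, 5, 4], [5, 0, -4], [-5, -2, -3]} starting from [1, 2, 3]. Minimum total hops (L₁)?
34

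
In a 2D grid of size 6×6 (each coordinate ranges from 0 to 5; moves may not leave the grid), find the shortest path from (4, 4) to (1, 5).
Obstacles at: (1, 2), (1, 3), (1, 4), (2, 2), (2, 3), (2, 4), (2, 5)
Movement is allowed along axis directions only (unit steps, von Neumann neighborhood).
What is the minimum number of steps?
12
(one shortest path: (4, 4) → (3, 4) → (3, 3) → (3, 2) → (3, 1) → (2, 1) → (1, 1) → (0, 1) → (0, 2) → (0, 3) → (0, 4) → (0, 5) → (1, 5))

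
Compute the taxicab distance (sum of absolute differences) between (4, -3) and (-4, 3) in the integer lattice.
14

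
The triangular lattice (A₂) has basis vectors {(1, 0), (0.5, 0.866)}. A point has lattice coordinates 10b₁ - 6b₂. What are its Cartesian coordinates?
(7, -5.196)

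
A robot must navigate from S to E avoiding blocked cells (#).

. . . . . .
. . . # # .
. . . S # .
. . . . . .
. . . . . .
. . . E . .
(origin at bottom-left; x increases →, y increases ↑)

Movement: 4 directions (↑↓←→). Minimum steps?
3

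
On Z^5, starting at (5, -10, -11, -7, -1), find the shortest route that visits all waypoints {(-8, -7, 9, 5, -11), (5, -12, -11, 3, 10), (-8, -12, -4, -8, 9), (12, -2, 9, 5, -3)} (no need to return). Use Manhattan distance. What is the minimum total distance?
139
(one optimal route: (5, -10, -11, -7, -1) → (5, -12, -11, 3, 10) → (-8, -12, -4, -8, 9) → (-8, -7, 9, 5, -11) → (12, -2, 9, 5, -3))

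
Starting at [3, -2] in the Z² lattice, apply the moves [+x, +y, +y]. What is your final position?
(4, 0)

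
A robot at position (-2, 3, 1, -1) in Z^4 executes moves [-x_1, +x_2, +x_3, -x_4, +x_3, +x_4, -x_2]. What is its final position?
(-3, 3, 3, -1)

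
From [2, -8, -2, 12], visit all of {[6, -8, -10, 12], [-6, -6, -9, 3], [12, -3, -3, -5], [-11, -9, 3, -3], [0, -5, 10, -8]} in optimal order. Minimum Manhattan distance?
119
(one optimal route: (2, -8, -2, 12) → (6, -8, -10, 12) → (-6, -6, -9, 3) → (-11, -9, 3, -3) → (0, -5, 10, -8) → (12, -3, -3, -5))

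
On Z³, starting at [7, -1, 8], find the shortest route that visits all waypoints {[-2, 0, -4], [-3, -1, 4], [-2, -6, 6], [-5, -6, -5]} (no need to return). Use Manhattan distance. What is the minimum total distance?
44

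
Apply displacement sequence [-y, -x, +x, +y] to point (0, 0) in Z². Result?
(0, 0)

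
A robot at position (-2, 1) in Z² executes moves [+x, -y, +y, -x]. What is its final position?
(-2, 1)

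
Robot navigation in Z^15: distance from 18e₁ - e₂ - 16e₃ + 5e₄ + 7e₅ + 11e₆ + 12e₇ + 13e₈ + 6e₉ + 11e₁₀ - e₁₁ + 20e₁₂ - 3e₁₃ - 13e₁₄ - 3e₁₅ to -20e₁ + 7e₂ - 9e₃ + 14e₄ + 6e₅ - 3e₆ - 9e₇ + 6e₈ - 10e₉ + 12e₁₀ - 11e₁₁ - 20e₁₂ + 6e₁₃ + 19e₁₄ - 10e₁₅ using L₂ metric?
73.7292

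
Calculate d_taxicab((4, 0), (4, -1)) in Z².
1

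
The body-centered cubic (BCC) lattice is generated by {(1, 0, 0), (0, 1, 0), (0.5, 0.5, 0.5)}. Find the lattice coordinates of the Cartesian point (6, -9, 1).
5b₁ - 10b₂ + 2b₃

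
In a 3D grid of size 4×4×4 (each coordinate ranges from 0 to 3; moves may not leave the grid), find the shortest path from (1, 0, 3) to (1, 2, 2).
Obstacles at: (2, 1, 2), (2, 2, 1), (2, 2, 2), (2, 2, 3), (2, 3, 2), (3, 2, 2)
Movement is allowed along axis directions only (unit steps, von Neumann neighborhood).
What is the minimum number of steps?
3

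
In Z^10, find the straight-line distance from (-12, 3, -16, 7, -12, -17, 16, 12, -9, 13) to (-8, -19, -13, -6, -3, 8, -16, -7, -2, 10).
53.1695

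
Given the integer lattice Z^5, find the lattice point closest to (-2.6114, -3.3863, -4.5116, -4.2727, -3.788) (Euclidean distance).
(-3, -3, -5, -4, -4)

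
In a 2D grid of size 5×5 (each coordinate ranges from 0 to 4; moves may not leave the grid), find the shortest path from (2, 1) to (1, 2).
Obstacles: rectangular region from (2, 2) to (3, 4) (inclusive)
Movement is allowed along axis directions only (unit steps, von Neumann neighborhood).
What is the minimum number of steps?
2
(one shortest path: (2, 1) → (1, 1) → (1, 2))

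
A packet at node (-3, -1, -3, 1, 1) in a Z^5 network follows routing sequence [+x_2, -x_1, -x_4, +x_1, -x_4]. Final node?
(-3, 0, -3, -1, 1)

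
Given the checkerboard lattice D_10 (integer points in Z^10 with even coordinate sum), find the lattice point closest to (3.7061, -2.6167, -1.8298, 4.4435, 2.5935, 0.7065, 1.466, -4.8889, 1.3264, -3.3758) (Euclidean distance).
(4, -3, -2, 4, 3, 1, 2, -5, 1, -3)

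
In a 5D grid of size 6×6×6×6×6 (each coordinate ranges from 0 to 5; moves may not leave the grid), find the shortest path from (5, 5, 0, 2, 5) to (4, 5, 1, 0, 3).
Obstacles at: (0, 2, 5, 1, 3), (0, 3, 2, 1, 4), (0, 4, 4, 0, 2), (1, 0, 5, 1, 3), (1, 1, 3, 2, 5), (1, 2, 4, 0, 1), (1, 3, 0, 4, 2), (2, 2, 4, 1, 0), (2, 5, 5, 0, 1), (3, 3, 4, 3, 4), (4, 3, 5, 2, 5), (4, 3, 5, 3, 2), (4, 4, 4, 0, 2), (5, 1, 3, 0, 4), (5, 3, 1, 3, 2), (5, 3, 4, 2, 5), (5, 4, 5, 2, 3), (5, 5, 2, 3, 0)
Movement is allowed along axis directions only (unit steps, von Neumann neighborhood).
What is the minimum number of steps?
6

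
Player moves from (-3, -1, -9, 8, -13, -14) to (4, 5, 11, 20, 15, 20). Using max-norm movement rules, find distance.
34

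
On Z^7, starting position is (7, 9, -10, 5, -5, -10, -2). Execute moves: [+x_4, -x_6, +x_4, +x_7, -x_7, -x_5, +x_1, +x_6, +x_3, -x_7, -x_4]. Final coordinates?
(8, 9, -9, 6, -6, -10, -3)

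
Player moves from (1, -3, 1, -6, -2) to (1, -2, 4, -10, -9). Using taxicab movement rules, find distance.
15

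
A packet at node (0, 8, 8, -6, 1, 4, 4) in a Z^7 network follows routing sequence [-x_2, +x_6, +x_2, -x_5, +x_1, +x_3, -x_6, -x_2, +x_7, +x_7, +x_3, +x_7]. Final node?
(1, 7, 10, -6, 0, 4, 7)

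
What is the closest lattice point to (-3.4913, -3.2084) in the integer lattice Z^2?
(-3, -3)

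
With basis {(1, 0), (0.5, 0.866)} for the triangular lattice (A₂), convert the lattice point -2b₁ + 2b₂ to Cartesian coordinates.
(-1, 1.732)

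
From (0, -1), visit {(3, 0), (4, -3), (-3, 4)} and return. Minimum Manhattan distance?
28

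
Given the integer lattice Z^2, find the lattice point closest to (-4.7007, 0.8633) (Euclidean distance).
(-5, 1)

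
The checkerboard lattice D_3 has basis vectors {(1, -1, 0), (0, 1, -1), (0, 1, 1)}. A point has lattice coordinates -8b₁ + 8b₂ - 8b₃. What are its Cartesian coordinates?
(-8, 8, -16)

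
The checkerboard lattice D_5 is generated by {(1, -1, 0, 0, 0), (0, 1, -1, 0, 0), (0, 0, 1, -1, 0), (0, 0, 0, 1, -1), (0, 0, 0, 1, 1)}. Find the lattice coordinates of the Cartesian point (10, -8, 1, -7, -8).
10b₁ + 2b₂ + 3b₃ + 2b₄ - 6b₅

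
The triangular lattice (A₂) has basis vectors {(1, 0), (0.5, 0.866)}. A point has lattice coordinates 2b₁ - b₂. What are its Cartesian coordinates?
(1.5, -0.866)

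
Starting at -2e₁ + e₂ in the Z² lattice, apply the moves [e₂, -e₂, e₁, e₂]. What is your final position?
(-1, 2)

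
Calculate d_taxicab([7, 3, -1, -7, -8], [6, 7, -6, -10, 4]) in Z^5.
25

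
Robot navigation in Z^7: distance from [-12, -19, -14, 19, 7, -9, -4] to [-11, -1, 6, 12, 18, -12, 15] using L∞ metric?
20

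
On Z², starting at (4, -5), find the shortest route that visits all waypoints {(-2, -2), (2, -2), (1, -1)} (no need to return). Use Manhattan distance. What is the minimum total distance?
11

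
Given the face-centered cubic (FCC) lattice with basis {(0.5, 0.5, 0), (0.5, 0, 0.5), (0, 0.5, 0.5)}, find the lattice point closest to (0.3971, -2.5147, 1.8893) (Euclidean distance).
(0.5, -2.5, 2)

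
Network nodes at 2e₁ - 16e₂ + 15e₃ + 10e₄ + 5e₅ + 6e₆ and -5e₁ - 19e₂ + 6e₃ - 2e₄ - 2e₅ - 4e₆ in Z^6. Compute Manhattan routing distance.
48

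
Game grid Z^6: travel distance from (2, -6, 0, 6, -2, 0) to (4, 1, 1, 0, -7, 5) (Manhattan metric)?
26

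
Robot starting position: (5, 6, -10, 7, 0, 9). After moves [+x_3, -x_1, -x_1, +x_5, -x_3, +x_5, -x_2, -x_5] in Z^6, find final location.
(3, 5, -10, 7, 1, 9)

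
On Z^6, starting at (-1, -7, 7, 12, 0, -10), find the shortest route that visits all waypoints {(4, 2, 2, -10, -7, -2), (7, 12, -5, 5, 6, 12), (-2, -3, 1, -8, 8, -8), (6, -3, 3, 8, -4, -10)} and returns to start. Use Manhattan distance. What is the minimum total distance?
220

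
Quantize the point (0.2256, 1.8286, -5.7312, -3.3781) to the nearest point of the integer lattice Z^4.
(0, 2, -6, -3)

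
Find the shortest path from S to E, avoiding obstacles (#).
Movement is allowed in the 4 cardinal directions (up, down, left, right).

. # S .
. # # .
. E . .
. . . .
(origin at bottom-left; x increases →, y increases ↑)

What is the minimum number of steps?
5
(one shortest path: (2, 3) → (3, 3) → (3, 2) → (3, 1) → (2, 1) → (1, 1))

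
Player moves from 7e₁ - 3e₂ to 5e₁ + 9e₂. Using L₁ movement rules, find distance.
14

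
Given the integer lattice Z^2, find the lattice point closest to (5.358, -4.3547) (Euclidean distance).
(5, -4)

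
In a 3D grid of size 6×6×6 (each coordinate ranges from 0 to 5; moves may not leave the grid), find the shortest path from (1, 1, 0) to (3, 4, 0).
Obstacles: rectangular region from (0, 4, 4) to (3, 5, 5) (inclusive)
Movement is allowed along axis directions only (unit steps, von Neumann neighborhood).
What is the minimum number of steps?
5
(one shortest path: (1, 1, 0) → (2, 1, 0) → (3, 1, 0) → (3, 2, 0) → (3, 3, 0) → (3, 4, 0))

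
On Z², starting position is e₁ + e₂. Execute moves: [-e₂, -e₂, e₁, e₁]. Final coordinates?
(3, -1)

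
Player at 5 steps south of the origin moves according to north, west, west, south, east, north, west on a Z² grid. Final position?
(-2, -4)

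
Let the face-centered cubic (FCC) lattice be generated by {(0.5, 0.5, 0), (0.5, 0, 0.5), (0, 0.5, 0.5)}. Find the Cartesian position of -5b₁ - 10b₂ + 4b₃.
(-7.5, -0.5, -3)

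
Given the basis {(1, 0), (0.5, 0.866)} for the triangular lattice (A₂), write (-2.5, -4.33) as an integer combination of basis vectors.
-5b₂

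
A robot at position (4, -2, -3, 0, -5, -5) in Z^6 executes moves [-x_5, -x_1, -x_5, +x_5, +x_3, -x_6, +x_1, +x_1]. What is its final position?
(5, -2, -2, 0, -6, -6)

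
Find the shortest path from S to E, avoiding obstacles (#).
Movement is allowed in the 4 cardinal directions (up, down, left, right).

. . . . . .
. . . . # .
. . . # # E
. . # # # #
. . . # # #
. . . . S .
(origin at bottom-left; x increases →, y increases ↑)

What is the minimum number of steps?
14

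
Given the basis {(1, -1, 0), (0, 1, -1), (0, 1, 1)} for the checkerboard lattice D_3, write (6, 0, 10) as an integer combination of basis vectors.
6b₁ - 2b₂ + 8b₃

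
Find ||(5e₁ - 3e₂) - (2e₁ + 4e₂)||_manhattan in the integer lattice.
10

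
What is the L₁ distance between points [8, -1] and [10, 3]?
6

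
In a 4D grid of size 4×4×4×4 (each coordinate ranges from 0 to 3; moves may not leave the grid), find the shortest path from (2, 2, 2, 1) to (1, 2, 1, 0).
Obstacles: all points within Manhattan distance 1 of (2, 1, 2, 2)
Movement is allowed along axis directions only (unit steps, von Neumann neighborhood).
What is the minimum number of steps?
3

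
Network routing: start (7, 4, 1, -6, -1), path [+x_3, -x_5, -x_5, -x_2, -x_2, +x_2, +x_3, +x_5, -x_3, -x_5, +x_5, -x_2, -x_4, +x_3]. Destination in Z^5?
(7, 2, 3, -7, -2)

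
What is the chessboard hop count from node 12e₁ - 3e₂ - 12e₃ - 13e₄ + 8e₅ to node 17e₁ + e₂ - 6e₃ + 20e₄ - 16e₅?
33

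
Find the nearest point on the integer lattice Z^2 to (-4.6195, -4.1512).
(-5, -4)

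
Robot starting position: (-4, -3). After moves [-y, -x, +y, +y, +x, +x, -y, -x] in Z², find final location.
(-4, -3)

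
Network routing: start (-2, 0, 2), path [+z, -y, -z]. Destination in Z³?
(-2, -1, 2)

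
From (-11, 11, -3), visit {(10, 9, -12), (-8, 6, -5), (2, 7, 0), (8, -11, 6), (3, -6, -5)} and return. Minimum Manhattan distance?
136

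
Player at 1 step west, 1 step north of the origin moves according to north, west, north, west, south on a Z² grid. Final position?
(-3, 2)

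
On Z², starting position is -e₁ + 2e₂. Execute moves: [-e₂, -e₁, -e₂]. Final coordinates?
(-2, 0)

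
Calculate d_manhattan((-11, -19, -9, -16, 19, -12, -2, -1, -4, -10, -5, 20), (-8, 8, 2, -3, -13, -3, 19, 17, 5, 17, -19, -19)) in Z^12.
223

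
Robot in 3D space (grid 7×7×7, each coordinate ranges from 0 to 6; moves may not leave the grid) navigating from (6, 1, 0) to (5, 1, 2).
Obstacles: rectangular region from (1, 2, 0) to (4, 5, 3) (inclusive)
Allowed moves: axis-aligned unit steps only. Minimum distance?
3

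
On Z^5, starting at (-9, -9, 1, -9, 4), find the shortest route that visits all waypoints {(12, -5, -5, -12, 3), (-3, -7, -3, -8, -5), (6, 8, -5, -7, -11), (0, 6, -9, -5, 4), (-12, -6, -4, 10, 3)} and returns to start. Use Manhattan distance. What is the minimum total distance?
196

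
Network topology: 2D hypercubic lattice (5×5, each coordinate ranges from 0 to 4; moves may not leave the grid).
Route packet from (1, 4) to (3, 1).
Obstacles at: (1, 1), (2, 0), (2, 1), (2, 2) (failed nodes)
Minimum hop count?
5
(one shortest path: (1, 4) → (2, 4) → (3, 4) → (3, 3) → (3, 2) → (3, 1))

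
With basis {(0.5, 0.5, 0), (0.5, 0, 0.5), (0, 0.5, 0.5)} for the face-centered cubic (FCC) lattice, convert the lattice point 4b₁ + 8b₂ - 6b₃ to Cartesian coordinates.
(6, -1, 1)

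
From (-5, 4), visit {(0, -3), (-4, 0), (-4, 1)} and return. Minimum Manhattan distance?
24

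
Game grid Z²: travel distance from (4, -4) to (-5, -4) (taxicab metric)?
9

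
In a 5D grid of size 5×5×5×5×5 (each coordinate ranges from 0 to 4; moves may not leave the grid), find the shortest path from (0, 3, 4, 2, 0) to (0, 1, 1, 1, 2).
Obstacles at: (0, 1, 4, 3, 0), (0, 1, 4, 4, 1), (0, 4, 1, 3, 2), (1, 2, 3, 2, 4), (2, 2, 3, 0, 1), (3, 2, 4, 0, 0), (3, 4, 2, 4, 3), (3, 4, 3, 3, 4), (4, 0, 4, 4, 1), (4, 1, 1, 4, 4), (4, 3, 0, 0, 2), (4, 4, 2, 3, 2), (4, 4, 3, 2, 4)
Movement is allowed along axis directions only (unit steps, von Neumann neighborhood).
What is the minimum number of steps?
8
(one shortest path: (0, 3, 4, 2, 0) → (0, 2, 4, 2, 0) → (0, 1, 4, 2, 0) → (0, 1, 3, 2, 0) → (0, 1, 2, 2, 0) → (0, 1, 1, 2, 0) → (0, 1, 1, 1, 0) → (0, 1, 1, 1, 1) → (0, 1, 1, 1, 2))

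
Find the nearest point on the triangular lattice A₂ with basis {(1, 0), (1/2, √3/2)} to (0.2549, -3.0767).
(0, -3.464)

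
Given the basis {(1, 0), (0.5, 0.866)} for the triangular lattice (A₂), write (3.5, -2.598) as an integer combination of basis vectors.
5b₁ - 3b₂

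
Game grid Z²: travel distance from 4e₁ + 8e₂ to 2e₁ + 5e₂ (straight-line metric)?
3.60555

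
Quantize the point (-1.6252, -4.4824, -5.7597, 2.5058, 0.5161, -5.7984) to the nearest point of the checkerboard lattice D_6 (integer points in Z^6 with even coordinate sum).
(-2, -4, -6, 3, 1, -6)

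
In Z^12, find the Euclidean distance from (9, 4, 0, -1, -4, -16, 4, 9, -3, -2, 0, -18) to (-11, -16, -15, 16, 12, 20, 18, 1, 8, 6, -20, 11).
67.4685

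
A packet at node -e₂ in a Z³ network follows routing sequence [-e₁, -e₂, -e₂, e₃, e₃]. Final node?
(-1, -3, 2)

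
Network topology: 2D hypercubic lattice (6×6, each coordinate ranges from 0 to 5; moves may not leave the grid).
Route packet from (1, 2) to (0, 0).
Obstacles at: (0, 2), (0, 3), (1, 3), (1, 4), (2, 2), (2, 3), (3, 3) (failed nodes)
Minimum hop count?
3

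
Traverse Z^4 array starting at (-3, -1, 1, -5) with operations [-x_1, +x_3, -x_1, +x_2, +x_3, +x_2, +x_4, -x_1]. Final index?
(-6, 1, 3, -4)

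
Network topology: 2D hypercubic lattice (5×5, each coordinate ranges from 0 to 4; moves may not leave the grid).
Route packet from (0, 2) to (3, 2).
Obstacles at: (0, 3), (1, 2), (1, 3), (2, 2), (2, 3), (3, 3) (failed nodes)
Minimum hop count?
5
(one shortest path: (0, 2) → (0, 1) → (1, 1) → (2, 1) → (3, 1) → (3, 2))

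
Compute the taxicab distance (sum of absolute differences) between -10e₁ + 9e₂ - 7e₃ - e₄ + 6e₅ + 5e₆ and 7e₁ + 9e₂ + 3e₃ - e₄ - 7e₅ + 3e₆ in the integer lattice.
42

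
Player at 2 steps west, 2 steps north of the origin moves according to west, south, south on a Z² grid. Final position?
(-3, 0)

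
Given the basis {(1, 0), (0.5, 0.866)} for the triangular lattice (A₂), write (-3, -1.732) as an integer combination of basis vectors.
-2b₁ - 2b₂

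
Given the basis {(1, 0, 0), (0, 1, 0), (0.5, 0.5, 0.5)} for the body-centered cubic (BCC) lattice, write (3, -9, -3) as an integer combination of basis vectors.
6b₁ - 6b₂ - 6b₃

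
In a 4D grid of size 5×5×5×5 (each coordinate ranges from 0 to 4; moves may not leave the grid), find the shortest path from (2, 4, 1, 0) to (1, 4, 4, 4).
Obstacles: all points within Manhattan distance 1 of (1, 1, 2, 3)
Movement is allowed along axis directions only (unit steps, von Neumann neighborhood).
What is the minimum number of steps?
8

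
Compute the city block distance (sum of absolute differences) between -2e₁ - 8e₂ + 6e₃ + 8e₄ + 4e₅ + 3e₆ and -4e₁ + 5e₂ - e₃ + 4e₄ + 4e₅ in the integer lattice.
29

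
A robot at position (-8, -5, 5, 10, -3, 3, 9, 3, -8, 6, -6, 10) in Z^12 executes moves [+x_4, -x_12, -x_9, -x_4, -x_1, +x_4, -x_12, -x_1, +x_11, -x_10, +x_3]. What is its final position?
(-10, -5, 6, 11, -3, 3, 9, 3, -9, 5, -5, 8)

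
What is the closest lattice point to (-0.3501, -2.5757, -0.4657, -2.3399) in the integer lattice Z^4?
(0, -3, 0, -2)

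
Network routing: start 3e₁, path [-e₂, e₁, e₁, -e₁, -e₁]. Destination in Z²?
(3, -1)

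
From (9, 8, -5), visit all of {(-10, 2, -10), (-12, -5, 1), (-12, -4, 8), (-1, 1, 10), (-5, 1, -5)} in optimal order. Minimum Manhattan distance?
78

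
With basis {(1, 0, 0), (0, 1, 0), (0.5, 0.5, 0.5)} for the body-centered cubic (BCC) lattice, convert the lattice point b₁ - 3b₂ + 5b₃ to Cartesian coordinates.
(3.5, -0.5, 2.5)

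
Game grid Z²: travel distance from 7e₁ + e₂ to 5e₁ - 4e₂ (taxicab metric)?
7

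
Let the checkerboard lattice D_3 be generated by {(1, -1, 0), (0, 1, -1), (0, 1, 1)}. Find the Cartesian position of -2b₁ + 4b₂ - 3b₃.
(-2, 3, -7)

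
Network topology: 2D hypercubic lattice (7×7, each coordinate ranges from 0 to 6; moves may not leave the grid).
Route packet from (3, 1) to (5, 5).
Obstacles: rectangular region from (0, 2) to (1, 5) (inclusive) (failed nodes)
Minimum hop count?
6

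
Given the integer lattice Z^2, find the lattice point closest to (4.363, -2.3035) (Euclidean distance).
(4, -2)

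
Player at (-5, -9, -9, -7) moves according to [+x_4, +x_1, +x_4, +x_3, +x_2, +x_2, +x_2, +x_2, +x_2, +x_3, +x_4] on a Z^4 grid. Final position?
(-4, -4, -7, -4)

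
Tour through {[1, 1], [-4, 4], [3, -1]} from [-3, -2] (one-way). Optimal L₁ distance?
19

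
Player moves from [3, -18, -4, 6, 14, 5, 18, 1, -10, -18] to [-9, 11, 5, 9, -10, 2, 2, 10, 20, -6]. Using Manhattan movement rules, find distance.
147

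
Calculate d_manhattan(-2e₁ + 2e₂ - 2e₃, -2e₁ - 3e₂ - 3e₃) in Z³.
6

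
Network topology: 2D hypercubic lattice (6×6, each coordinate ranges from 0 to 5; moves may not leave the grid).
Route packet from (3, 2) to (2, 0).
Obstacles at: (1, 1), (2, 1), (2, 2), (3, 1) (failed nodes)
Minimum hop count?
5
(one shortest path: (3, 2) → (4, 2) → (4, 1) → (4, 0) → (3, 0) → (2, 0))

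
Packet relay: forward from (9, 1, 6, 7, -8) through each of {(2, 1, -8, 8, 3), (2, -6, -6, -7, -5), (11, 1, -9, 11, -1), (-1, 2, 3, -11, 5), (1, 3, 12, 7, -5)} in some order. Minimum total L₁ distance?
142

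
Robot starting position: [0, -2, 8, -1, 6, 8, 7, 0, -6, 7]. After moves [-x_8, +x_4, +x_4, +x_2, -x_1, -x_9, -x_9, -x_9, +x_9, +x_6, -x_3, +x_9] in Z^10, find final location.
(-1, -1, 7, 1, 6, 9, 7, -1, -7, 7)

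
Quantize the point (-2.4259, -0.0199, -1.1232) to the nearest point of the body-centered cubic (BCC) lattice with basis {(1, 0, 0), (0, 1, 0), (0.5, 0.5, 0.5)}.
(-2, 0, -1)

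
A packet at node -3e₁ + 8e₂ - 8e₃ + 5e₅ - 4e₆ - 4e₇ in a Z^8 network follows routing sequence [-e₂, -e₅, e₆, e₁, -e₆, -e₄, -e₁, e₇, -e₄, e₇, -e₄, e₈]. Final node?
(-3, 7, -8, -3, 4, -4, -2, 1)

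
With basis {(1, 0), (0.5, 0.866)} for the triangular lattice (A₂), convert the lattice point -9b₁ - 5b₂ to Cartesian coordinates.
(-11.5, -4.33)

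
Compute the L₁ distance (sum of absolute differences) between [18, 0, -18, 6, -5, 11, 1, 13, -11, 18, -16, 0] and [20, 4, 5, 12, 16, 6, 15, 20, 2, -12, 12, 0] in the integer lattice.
153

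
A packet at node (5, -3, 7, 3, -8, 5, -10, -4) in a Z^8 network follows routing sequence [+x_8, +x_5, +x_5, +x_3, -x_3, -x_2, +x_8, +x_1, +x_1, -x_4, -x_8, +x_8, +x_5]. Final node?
(7, -4, 7, 2, -5, 5, -10, -2)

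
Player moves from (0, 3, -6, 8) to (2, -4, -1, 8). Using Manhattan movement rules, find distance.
14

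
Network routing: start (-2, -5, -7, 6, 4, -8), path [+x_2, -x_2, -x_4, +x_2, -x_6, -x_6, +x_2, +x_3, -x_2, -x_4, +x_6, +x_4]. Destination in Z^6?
(-2, -4, -6, 5, 4, -9)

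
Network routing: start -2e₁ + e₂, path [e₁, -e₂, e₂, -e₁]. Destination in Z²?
(-2, 1)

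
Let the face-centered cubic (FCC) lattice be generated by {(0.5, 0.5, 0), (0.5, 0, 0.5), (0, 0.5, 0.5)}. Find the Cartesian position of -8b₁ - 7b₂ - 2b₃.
(-7.5, -5, -4.5)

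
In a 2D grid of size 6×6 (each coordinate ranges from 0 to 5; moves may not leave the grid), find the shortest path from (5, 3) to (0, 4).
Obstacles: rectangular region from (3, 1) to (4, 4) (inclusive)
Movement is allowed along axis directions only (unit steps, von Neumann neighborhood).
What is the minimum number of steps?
8
(one shortest path: (5, 3) → (5, 4) → (5, 5) → (4, 5) → (3, 5) → (2, 5) → (1, 5) → (0, 5) → (0, 4))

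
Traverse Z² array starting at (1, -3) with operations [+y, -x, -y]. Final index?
(0, -3)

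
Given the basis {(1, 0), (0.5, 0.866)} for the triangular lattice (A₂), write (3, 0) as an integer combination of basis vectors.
3b₁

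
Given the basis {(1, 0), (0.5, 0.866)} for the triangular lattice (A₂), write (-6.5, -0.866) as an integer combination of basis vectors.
-6b₁ - b₂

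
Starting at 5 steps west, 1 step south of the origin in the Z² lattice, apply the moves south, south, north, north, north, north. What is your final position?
(-5, 1)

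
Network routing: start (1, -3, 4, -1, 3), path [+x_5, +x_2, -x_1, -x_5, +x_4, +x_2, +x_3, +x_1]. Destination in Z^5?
(1, -1, 5, 0, 3)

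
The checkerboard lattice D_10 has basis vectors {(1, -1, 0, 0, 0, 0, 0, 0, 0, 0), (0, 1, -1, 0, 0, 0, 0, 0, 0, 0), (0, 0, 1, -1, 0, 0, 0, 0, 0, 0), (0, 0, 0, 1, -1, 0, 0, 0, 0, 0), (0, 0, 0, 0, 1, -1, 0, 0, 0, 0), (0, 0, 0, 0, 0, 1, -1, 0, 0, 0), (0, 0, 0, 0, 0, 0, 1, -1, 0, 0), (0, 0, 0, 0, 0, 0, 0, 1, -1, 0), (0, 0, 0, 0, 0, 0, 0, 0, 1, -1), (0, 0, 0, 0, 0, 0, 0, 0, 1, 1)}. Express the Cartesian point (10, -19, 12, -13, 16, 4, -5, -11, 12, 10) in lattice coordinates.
10b₁ - 9b₂ + 3b₃ - 10b₄ + 6b₅ + 10b₆ + 5b₇ - 6b₈ - 2b₉ + 8b₁₀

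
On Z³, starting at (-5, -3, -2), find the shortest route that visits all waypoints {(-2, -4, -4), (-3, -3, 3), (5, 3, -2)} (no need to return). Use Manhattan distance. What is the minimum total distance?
32
(one optimal route: (-5, -3, -2) → (-3, -3, 3) → (-2, -4, -4) → (5, 3, -2))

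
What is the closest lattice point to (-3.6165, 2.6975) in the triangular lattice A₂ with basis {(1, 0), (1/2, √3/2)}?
(-3.5, 2.598)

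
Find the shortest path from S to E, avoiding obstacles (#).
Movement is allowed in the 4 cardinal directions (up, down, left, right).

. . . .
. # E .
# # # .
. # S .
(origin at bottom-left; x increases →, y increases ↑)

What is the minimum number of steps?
4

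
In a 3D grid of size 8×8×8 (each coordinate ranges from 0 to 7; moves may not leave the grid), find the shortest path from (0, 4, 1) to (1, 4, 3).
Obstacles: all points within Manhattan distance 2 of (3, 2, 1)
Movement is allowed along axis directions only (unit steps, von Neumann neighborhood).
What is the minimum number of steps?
3
(one shortest path: (0, 4, 1) → (1, 4, 1) → (1, 4, 2) → (1, 4, 3))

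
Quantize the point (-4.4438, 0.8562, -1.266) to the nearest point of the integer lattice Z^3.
(-4, 1, -1)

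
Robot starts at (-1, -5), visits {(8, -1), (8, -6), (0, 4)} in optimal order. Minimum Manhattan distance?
28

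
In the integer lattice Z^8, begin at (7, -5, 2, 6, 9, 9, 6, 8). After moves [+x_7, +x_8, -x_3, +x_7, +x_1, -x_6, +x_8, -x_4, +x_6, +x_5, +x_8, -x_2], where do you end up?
(8, -6, 1, 5, 10, 9, 8, 11)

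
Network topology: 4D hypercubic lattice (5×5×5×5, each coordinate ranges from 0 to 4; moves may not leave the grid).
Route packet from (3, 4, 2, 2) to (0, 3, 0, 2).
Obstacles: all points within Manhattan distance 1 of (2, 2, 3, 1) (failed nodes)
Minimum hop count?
6
(one shortest path: (3, 4, 2, 2) → (2, 4, 2, 2) → (1, 4, 2, 2) → (0, 4, 2, 2) → (0, 3, 2, 2) → (0, 3, 1, 2) → (0, 3, 0, 2))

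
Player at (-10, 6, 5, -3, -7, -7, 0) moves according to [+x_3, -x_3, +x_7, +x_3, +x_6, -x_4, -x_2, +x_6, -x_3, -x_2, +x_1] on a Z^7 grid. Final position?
(-9, 4, 5, -4, -7, -5, 1)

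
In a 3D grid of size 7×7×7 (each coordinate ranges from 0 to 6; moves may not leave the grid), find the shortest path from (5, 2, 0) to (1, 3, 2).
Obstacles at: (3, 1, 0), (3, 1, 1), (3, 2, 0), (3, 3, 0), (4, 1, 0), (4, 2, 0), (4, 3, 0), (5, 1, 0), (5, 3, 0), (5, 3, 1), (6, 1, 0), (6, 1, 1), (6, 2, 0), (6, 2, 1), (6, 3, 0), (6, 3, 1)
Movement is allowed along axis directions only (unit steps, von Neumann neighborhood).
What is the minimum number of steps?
7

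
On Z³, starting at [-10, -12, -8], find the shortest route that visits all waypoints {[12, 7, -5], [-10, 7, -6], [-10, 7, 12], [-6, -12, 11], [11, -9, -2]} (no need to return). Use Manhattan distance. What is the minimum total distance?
108
(one optimal route: (-10, -12, -8) → (-6, -12, 11) → (-10, 7, 12) → (-10, 7, -6) → (12, 7, -5) → (11, -9, -2))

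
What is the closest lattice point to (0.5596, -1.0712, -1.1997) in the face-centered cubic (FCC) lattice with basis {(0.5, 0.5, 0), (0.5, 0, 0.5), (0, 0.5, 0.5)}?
(0.5, -1, -1.5)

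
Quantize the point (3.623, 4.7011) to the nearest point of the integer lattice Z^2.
(4, 5)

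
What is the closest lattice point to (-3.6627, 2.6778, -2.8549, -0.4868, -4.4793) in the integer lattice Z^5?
(-4, 3, -3, 0, -4)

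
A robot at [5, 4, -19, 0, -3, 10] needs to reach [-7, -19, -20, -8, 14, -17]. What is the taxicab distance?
88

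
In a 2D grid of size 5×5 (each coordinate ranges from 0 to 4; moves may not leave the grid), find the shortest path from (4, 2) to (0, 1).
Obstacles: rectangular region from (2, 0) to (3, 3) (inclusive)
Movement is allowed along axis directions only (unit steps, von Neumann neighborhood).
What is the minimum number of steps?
9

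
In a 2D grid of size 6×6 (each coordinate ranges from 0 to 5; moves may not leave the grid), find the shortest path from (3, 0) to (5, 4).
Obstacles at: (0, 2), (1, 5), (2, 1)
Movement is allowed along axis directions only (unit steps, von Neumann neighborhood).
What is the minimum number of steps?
6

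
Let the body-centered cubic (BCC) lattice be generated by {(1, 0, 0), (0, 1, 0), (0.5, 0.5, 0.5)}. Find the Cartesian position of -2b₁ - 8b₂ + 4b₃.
(0, -6, 2)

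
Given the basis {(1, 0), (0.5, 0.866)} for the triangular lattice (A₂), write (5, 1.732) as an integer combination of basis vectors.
4b₁ + 2b₂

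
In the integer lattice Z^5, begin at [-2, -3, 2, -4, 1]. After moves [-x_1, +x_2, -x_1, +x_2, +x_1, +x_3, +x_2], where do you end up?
(-3, 0, 3, -4, 1)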